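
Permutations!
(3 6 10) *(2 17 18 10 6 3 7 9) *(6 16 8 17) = (2 6 16 8 17 18 10 7 9) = [0, 1, 6, 3, 4, 5, 16, 9, 17, 2, 7, 11, 12, 13, 14, 15, 8, 18, 10]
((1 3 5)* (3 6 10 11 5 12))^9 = (1 5 11 10 6)(3 12)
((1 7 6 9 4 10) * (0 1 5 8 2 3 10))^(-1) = ((0 1 7 6 9 4)(2 3 10 5 8))^(-1) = (0 4 9 6 7 1)(2 8 5 10 3)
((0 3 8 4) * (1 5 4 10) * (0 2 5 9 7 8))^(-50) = (10)(2 5 4) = ((0 3)(1 9 7 8 10)(2 5 4))^(-50)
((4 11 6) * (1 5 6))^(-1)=(1 11 4 6 5)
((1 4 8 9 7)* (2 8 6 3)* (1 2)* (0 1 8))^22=(0 3 2 6 7 4 9 1 8)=((0 1 4 6 3 8 9 7 2))^22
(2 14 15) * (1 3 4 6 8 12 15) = (1 3 4 6 8 12 15 2 14) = [0, 3, 14, 4, 6, 5, 8, 7, 12, 9, 10, 11, 15, 13, 1, 2]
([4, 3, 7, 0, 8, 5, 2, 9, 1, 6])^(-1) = (0 3 1 8 4)(2 6 9 7)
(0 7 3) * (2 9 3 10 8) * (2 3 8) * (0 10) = (0 7)(2 9 8 3 10) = [7, 1, 9, 10, 4, 5, 6, 0, 3, 8, 2]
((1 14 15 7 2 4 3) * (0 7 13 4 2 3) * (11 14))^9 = (15)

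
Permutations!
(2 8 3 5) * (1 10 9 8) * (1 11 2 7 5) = (1 10 9 8 3)(2 11)(5 7) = [0, 10, 11, 1, 4, 7, 6, 5, 3, 8, 9, 2]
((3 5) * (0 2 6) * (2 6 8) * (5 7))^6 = ((0 6)(2 8)(3 7 5))^6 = (8)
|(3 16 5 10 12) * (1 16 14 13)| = |(1 16 5 10 12 3 14 13)| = 8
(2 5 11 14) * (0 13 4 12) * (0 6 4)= (0 13)(2 5 11 14)(4 12 6)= [13, 1, 5, 3, 12, 11, 4, 7, 8, 9, 10, 14, 6, 0, 2]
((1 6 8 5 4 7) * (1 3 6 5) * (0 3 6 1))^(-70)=((0 3 1 5 4 7 6 8))^(-70)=(0 1 4 6)(3 5 7 8)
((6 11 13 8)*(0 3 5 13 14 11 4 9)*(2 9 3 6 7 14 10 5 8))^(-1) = ((0 6 4 3 8 7 14 11 10 5 13 2 9))^(-1) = (0 9 2 13 5 10 11 14 7 8 3 4 6)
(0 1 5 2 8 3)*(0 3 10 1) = (1 5 2 8 10) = [0, 5, 8, 3, 4, 2, 6, 7, 10, 9, 1]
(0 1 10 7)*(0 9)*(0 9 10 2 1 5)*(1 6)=(0 5)(1 2 6)(7 10)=[5, 2, 6, 3, 4, 0, 1, 10, 8, 9, 7]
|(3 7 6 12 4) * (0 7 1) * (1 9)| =8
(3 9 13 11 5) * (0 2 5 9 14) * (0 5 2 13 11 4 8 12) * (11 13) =(0 11 9 13 4 8 12)(3 14 5) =[11, 1, 2, 14, 8, 3, 6, 7, 12, 13, 10, 9, 0, 4, 5]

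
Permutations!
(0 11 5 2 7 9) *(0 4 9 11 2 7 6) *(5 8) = (0 2 6)(4 9)(5 7 11 8) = [2, 1, 6, 3, 9, 7, 0, 11, 5, 4, 10, 8]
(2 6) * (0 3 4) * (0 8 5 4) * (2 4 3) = [2, 1, 6, 0, 8, 3, 4, 7, 5] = (0 2 6 4 8 5 3)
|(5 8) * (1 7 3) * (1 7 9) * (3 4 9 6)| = 6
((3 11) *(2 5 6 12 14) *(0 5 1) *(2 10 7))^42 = (0 7 12)(1 10 6)(2 14 5)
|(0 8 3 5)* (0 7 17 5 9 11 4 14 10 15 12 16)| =|(0 8 3 9 11 4 14 10 15 12 16)(5 7 17)| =33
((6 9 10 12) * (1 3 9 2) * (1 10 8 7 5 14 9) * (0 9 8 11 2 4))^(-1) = (0 4 6 12 10 2 11 9)(1 3)(5 7 8 14)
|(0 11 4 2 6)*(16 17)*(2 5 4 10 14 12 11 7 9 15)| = 12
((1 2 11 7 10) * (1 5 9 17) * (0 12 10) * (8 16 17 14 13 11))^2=((0 12 10 5 9 14 13 11 7)(1 2 8 16 17))^2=(0 10 9 13 7 12 5 14 11)(1 8 17 2 16)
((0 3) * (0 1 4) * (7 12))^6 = ((0 3 1 4)(7 12))^6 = (12)(0 1)(3 4)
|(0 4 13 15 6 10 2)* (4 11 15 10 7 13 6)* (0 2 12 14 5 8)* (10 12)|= 11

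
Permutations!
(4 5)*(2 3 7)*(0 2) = [2, 1, 3, 7, 5, 4, 6, 0] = (0 2 3 7)(4 5)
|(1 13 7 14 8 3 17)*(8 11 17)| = 6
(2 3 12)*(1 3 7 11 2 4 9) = (1 3 12 4 9)(2 7 11) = [0, 3, 7, 12, 9, 5, 6, 11, 8, 1, 10, 2, 4]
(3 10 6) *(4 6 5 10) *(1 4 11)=(1 4 6 3 11)(5 10)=[0, 4, 2, 11, 6, 10, 3, 7, 8, 9, 5, 1]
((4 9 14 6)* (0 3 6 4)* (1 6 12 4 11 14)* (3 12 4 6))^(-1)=(0 6 12)(1 9 4 3)(11 14)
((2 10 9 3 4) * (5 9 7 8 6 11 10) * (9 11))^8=(2 3 6 7 11)(4 9 8 10 5)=((2 5 11 10 7 8 6 9 3 4))^8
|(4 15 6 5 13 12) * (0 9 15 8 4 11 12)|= 6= |(0 9 15 6 5 13)(4 8)(11 12)|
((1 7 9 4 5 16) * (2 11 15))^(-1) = (1 16 5 4 9 7)(2 15 11)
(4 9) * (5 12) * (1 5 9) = (1 5 12 9 4) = [0, 5, 2, 3, 1, 12, 6, 7, 8, 4, 10, 11, 9]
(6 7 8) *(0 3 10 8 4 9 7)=(0 3 10 8 6)(4 9 7)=[3, 1, 2, 10, 9, 5, 0, 4, 6, 7, 8]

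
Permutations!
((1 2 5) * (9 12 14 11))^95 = (1 5 2)(9 11 14 12)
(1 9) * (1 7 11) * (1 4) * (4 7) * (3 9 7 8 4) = (1 7 11 8 4)(3 9) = [0, 7, 2, 9, 1, 5, 6, 11, 4, 3, 10, 8]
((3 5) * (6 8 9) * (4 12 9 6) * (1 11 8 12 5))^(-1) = ((1 11 8 6 12 9 4 5 3))^(-1) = (1 3 5 4 9 12 6 8 11)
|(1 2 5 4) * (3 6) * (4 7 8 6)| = |(1 2 5 7 8 6 3 4)| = 8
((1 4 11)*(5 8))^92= ((1 4 11)(5 8))^92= (1 11 4)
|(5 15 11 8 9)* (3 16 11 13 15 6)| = 14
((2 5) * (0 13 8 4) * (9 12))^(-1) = ((0 13 8 4)(2 5)(9 12))^(-1) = (0 4 8 13)(2 5)(9 12)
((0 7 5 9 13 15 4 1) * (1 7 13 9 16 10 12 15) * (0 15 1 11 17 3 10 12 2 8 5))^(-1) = ((0 13 11 17 3 10 2 8 5 16 12 1 15 4 7))^(-1) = (0 7 4 15 1 12 16 5 8 2 10 3 17 11 13)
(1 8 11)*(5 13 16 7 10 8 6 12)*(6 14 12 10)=(1 14 12 5 13 16 7 6 10 8 11)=[0, 14, 2, 3, 4, 13, 10, 6, 11, 9, 8, 1, 5, 16, 12, 15, 7]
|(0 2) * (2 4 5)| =4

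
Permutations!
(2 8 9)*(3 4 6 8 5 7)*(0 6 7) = [6, 1, 5, 4, 7, 0, 8, 3, 9, 2] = (0 6 8 9 2 5)(3 4 7)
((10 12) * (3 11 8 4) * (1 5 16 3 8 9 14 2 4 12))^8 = ((1 5 16 3 11 9 14 2 4 8 12 10))^8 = (1 4 11)(2 3 10)(5 8 9)(12 14 16)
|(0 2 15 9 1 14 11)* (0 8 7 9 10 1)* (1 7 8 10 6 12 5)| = 12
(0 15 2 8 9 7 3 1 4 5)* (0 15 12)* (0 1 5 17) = (0 12 1 4 17)(2 8 9 7 3 5 15) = [12, 4, 8, 5, 17, 15, 6, 3, 9, 7, 10, 11, 1, 13, 14, 2, 16, 0]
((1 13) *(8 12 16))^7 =((1 13)(8 12 16))^7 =(1 13)(8 12 16)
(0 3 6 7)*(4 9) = (0 3 6 7)(4 9) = [3, 1, 2, 6, 9, 5, 7, 0, 8, 4]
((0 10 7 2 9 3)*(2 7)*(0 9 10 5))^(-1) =(0 5)(2 10)(3 9)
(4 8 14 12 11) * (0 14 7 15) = (0 14 12 11 4 8 7 15) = [14, 1, 2, 3, 8, 5, 6, 15, 7, 9, 10, 4, 11, 13, 12, 0]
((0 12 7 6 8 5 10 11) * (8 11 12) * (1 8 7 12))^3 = ((12)(0 7 6 11)(1 8 5 10))^3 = (12)(0 11 6 7)(1 10 5 8)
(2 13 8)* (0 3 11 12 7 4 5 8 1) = (0 3 11 12 7 4 5 8 2 13 1) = [3, 0, 13, 11, 5, 8, 6, 4, 2, 9, 10, 12, 7, 1]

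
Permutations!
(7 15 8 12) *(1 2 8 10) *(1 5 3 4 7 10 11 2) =(2 8 12 10 5 3 4 7 15 11) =[0, 1, 8, 4, 7, 3, 6, 15, 12, 9, 5, 2, 10, 13, 14, 11]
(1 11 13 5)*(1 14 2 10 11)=[0, 1, 10, 3, 4, 14, 6, 7, 8, 9, 11, 13, 12, 5, 2]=(2 10 11 13 5 14)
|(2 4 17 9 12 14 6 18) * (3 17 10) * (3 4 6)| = 30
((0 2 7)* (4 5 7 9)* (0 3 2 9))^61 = ((0 9 4 5 7 3 2))^61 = (0 3 5 9 2 7 4)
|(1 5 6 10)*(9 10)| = |(1 5 6 9 10)| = 5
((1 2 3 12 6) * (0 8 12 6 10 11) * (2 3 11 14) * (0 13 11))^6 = ((0 8 12 10 14 2)(1 3 6)(11 13))^6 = (14)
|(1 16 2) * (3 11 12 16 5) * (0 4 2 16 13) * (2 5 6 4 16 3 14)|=6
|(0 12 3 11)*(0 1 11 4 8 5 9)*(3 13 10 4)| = 8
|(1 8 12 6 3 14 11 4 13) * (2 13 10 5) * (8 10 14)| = 60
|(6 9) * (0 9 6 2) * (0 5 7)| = 5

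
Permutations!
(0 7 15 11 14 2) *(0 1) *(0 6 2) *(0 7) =[0, 6, 1, 3, 4, 5, 2, 15, 8, 9, 10, 14, 12, 13, 7, 11] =(1 6 2)(7 15 11 14)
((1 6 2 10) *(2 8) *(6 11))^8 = (1 6 2)(8 10 11)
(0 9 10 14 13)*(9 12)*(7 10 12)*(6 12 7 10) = (0 10 14 13)(6 12 9 7) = [10, 1, 2, 3, 4, 5, 12, 6, 8, 7, 14, 11, 9, 0, 13]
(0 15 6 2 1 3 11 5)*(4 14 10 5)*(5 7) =(0 15 6 2 1 3 11 4 14 10 7 5) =[15, 3, 1, 11, 14, 0, 2, 5, 8, 9, 7, 4, 12, 13, 10, 6]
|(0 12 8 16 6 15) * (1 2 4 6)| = 9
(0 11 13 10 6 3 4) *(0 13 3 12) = [11, 1, 2, 4, 13, 5, 12, 7, 8, 9, 6, 3, 0, 10] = (0 11 3 4 13 10 6 12)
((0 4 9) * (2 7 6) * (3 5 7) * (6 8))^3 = ((0 4 9)(2 3 5 7 8 6))^3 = (9)(2 7)(3 8)(5 6)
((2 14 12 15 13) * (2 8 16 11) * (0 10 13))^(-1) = (0 15 12 14 2 11 16 8 13 10)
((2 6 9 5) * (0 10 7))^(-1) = (0 7 10)(2 5 9 6)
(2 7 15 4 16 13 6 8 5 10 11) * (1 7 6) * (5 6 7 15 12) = (1 15 4 16 13)(2 7 12 5 10 11)(6 8) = [0, 15, 7, 3, 16, 10, 8, 12, 6, 9, 11, 2, 5, 1, 14, 4, 13]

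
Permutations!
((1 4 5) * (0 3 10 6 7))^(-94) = (0 3 10 6 7)(1 5 4)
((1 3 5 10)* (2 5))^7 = (1 2 10 3 5)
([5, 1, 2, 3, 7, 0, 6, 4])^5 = (0 5)(4 7)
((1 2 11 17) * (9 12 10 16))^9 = (1 2 11 17)(9 12 10 16)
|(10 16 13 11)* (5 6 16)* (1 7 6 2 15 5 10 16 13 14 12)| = |(1 7 6 13 11 16 14 12)(2 15 5)| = 24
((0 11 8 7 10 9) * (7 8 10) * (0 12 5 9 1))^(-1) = ((0 11 10 1)(5 9 12))^(-1) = (0 1 10 11)(5 12 9)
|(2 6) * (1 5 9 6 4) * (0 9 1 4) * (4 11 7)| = 12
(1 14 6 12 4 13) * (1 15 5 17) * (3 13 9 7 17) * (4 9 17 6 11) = (1 14 11 4 17)(3 13 15 5)(6 12 9 7) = [0, 14, 2, 13, 17, 3, 12, 6, 8, 7, 10, 4, 9, 15, 11, 5, 16, 1]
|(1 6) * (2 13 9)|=|(1 6)(2 13 9)|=6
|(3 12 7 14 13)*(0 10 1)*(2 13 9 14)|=30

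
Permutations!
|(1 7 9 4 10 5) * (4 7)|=4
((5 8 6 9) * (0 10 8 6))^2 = ((0 10 8)(5 6 9))^2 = (0 8 10)(5 9 6)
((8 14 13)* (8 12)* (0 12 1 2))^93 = ((0 12 8 14 13 1 2))^93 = (0 8 13 2 12 14 1)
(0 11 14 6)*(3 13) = (0 11 14 6)(3 13) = [11, 1, 2, 13, 4, 5, 0, 7, 8, 9, 10, 14, 12, 3, 6]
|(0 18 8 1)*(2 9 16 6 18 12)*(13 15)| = 18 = |(0 12 2 9 16 6 18 8 1)(13 15)|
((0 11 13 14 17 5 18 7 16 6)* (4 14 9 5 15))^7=(0 16 18 9 11 6 7 5 13)(4 15 17 14)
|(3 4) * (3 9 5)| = |(3 4 9 5)| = 4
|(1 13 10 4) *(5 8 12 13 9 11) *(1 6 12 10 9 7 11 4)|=30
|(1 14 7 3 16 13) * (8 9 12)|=|(1 14 7 3 16 13)(8 9 12)|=6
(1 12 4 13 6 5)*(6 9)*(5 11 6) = (1 12 4 13 9 5)(6 11) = [0, 12, 2, 3, 13, 1, 11, 7, 8, 5, 10, 6, 4, 9]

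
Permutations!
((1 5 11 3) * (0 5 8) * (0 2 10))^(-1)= (0 10 2 8 1 3 11 5)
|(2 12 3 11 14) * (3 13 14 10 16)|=|(2 12 13 14)(3 11 10 16)|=4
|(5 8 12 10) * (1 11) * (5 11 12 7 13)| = 4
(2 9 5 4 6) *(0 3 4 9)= (0 3 4 6 2)(5 9)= [3, 1, 0, 4, 6, 9, 2, 7, 8, 5]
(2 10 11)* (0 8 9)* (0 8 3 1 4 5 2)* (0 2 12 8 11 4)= [3, 0, 10, 1, 5, 12, 6, 7, 9, 11, 4, 2, 8]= (0 3 1)(2 10 4 5 12 8 9 11)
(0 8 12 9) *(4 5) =(0 8 12 9)(4 5) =[8, 1, 2, 3, 5, 4, 6, 7, 12, 0, 10, 11, 9]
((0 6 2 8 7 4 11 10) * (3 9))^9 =(0 6 2 8 7 4 11 10)(3 9)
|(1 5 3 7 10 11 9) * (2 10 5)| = |(1 2 10 11 9)(3 7 5)| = 15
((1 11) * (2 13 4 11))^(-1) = (1 11 4 13 2)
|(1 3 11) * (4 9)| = |(1 3 11)(4 9)| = 6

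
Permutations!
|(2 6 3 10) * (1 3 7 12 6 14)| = |(1 3 10 2 14)(6 7 12)| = 15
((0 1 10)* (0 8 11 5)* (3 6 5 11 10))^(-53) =(11)(0 3 5 1 6)(8 10) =((11)(0 1 3 6 5)(8 10))^(-53)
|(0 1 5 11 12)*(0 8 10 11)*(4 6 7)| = 12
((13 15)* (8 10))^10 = (15)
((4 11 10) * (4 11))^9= (10 11)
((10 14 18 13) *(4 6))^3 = ((4 6)(10 14 18 13))^3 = (4 6)(10 13 18 14)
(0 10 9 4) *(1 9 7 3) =(0 10 7 3 1 9 4) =[10, 9, 2, 1, 0, 5, 6, 3, 8, 4, 7]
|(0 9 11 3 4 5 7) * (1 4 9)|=15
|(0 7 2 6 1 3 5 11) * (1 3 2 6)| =6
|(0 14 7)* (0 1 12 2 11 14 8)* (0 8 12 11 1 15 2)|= |(0 12)(1 11 14 7 15 2)|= 6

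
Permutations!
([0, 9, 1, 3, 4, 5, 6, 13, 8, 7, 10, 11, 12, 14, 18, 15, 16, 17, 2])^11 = (1 14 9 18 7 2 13)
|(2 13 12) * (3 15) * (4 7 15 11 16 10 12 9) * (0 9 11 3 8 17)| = 42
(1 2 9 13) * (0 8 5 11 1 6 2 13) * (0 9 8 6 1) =(0 6 2 8 5 11)(1 13) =[6, 13, 8, 3, 4, 11, 2, 7, 5, 9, 10, 0, 12, 1]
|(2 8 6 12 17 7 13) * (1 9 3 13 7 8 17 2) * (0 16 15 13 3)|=|(0 16 15 13 1 9)(2 17 8 6 12)|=30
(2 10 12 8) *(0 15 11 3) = [15, 1, 10, 0, 4, 5, 6, 7, 2, 9, 12, 3, 8, 13, 14, 11] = (0 15 11 3)(2 10 12 8)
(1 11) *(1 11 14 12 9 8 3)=(1 14 12 9 8 3)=[0, 14, 2, 1, 4, 5, 6, 7, 3, 8, 10, 11, 9, 13, 12]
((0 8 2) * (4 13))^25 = ((0 8 2)(4 13))^25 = (0 8 2)(4 13)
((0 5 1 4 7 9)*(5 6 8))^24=(9)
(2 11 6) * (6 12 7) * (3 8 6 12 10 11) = [0, 1, 3, 8, 4, 5, 2, 12, 6, 9, 11, 10, 7] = (2 3 8 6)(7 12)(10 11)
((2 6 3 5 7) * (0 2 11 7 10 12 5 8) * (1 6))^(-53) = (0 2 1 6 3 8)(5 10 12)(7 11)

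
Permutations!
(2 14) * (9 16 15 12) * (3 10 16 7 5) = (2 14)(3 10 16 15 12 9 7 5) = [0, 1, 14, 10, 4, 3, 6, 5, 8, 7, 16, 11, 9, 13, 2, 12, 15]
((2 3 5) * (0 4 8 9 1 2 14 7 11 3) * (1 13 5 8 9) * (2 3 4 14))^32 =((0 14 7 11 4 9 13 5 2)(1 3 8))^32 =(0 9 14 13 7 5 11 2 4)(1 8 3)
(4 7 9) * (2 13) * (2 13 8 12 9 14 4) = [0, 1, 8, 3, 7, 5, 6, 14, 12, 2, 10, 11, 9, 13, 4] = (2 8 12 9)(4 7 14)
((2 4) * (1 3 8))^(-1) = ((1 3 8)(2 4))^(-1) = (1 8 3)(2 4)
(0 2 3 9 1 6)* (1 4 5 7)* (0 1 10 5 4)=(0 2 3 9)(1 6)(5 7 10)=[2, 6, 3, 9, 4, 7, 1, 10, 8, 0, 5]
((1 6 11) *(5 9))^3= ((1 6 11)(5 9))^3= (11)(5 9)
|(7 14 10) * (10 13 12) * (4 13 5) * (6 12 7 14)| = 8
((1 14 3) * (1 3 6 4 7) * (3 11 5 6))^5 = (1 6 3 7 5 14 4 11)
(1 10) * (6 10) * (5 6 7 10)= (1 7 10)(5 6)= [0, 7, 2, 3, 4, 6, 5, 10, 8, 9, 1]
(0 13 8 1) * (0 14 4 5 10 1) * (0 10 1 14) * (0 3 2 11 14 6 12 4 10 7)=(0 13 8 7)(1 3 2 11 14 10 6 12 4 5)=[13, 3, 11, 2, 5, 1, 12, 0, 7, 9, 6, 14, 4, 8, 10]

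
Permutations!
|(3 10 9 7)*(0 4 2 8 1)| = 20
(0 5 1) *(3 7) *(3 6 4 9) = [5, 0, 2, 7, 9, 1, 4, 6, 8, 3] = (0 5 1)(3 7 6 4 9)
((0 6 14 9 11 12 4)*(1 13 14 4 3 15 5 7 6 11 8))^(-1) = (0 4 6 7 5 15 3 12 11)(1 8 9 14 13)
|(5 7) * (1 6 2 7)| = |(1 6 2 7 5)| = 5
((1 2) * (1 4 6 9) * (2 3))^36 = (9) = ((1 3 2 4 6 9))^36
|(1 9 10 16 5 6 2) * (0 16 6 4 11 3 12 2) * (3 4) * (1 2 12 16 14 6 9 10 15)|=12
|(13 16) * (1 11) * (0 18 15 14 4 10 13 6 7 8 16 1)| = 36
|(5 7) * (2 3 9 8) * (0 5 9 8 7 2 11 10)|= |(0 5 2 3 8 11 10)(7 9)|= 14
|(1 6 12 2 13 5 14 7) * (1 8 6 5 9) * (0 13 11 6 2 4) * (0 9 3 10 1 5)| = 10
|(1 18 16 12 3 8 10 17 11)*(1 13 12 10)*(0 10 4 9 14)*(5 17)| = 15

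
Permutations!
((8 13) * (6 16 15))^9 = ((6 16 15)(8 13))^9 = (16)(8 13)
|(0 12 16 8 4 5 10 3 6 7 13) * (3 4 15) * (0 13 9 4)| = 12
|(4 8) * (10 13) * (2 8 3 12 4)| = |(2 8)(3 12 4)(10 13)| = 6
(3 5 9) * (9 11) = [0, 1, 2, 5, 4, 11, 6, 7, 8, 3, 10, 9] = (3 5 11 9)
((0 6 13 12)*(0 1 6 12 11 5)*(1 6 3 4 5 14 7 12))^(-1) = ((0 1 3 4 5)(6 13 11 14 7 12))^(-1) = (0 5 4 3 1)(6 12 7 14 11 13)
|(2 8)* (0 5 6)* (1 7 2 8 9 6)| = |(0 5 1 7 2 9 6)| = 7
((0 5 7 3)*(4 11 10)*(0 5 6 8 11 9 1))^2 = ((0 6 8 11 10 4 9 1)(3 5 7))^2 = (0 8 10 9)(1 6 11 4)(3 7 5)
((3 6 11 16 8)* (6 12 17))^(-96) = (3 17 11 8 12 6 16)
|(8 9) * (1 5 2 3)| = 4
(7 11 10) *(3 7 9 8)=(3 7 11 10 9 8)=[0, 1, 2, 7, 4, 5, 6, 11, 3, 8, 9, 10]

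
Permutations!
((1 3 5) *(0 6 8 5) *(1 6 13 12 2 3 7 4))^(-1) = (0 3 2 12 13)(1 4 7)(5 8 6)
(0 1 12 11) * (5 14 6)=(0 1 12 11)(5 14 6)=[1, 12, 2, 3, 4, 14, 5, 7, 8, 9, 10, 0, 11, 13, 6]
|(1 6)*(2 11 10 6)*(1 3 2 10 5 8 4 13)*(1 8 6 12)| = |(1 10 12)(2 11 5 6 3)(4 13 8)| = 15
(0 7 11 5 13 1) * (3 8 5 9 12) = (0 7 11 9 12 3 8 5 13 1) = [7, 0, 2, 8, 4, 13, 6, 11, 5, 12, 10, 9, 3, 1]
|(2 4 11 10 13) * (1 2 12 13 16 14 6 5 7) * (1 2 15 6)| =22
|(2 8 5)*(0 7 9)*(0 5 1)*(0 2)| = 12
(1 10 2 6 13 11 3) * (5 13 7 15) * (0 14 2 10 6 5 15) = [14, 6, 5, 1, 4, 13, 7, 0, 8, 9, 10, 3, 12, 11, 2, 15] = (15)(0 14 2 5 13 11 3 1 6 7)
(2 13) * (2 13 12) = [0, 1, 12, 3, 4, 5, 6, 7, 8, 9, 10, 11, 2, 13] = (13)(2 12)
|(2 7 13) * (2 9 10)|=|(2 7 13 9 10)|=5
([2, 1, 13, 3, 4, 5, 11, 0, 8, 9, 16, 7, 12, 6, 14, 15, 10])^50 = (16)(0 13 11)(2 6 7)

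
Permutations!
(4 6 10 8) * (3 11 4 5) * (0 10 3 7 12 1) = (0 10 8 5 7 12 1)(3 11 4 6) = [10, 0, 2, 11, 6, 7, 3, 12, 5, 9, 8, 4, 1]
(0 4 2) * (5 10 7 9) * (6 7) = (0 4 2)(5 10 6 7 9) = [4, 1, 0, 3, 2, 10, 7, 9, 8, 5, 6]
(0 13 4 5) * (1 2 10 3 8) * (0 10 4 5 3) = (0 13 5 10)(1 2 4 3 8) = [13, 2, 4, 8, 3, 10, 6, 7, 1, 9, 0, 11, 12, 5]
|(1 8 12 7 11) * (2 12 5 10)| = 8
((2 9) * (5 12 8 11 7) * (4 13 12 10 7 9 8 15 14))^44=(4 14 15 12 13)(5 7 10)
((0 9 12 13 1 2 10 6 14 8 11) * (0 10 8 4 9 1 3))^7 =(0 14 1 4 2 9 8 12 11 13 10 3 6)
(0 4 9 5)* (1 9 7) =(0 4 7 1 9 5) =[4, 9, 2, 3, 7, 0, 6, 1, 8, 5]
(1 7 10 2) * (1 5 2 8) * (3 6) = (1 7 10 8)(2 5)(3 6) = [0, 7, 5, 6, 4, 2, 3, 10, 1, 9, 8]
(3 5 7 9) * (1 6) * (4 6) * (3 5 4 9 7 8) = (1 9 5 8 3 4 6) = [0, 9, 2, 4, 6, 8, 1, 7, 3, 5]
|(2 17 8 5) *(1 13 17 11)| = |(1 13 17 8 5 2 11)| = 7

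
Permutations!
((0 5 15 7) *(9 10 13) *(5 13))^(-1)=((0 13 9 10 5 15 7))^(-1)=(0 7 15 5 10 9 13)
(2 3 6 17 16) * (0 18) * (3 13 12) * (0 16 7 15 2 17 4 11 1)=(0 18 16 17 7 15 2 13 12 3 6 4 11 1)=[18, 0, 13, 6, 11, 5, 4, 15, 8, 9, 10, 1, 3, 12, 14, 2, 17, 7, 16]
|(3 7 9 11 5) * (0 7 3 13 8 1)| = |(0 7 9 11 5 13 8 1)| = 8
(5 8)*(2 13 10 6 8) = (2 13 10 6 8 5) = [0, 1, 13, 3, 4, 2, 8, 7, 5, 9, 6, 11, 12, 10]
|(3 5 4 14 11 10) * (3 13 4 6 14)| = |(3 5 6 14 11 10 13 4)| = 8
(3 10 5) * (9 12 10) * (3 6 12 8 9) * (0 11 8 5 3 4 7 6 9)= [11, 1, 2, 4, 7, 9, 12, 6, 0, 5, 3, 8, 10]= (0 11 8)(3 4 7 6 12 10)(5 9)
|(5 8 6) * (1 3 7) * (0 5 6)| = 3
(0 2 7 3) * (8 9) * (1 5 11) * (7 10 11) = (0 2 10 11 1 5 7 3)(8 9) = [2, 5, 10, 0, 4, 7, 6, 3, 9, 8, 11, 1]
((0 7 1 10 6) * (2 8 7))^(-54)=(0 8 1 6 2 7 10)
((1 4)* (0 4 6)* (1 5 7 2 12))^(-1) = (0 6 1 12 2 7 5 4)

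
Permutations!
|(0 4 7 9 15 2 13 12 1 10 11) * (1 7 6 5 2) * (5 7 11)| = |(0 4 6 7 9 15 1 10 5 2 13 12 11)| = 13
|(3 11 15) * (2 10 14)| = 3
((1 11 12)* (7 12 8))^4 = ((1 11 8 7 12))^4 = (1 12 7 8 11)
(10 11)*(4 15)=(4 15)(10 11)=[0, 1, 2, 3, 15, 5, 6, 7, 8, 9, 11, 10, 12, 13, 14, 4]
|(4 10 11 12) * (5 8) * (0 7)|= 4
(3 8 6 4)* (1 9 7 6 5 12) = (1 9 7 6 4 3 8 5 12) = [0, 9, 2, 8, 3, 12, 4, 6, 5, 7, 10, 11, 1]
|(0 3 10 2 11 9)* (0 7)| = |(0 3 10 2 11 9 7)| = 7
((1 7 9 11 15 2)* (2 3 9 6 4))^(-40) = (15)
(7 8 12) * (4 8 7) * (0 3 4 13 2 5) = [3, 1, 5, 4, 8, 0, 6, 7, 12, 9, 10, 11, 13, 2] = (0 3 4 8 12 13 2 5)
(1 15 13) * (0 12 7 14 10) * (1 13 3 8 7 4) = (0 12 4 1 15 3 8 7 14 10) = [12, 15, 2, 8, 1, 5, 6, 14, 7, 9, 0, 11, 4, 13, 10, 3]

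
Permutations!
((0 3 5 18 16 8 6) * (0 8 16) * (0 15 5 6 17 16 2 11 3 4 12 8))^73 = (0 8 2 6 12 16 3 4 17 11)(5 18 15)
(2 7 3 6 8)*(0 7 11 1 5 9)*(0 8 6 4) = [7, 5, 11, 4, 0, 9, 6, 3, 2, 8, 10, 1] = (0 7 3 4)(1 5 9 8 2 11)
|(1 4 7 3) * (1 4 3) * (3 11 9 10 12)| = 8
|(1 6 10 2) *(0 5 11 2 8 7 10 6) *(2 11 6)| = 15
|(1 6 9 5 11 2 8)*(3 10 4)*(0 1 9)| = 15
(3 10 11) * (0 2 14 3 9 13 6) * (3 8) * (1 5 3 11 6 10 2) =(0 1 5 3 2 14 8 11 9 13 10 6) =[1, 5, 14, 2, 4, 3, 0, 7, 11, 13, 6, 9, 12, 10, 8]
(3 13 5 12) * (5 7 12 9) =(3 13 7 12)(5 9) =[0, 1, 2, 13, 4, 9, 6, 12, 8, 5, 10, 11, 3, 7]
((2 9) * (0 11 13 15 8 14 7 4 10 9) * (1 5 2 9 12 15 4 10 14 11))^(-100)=((0 1 5 2)(4 14 7 10 12 15 8 11 13))^(-100)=(4 13 11 8 15 12 10 7 14)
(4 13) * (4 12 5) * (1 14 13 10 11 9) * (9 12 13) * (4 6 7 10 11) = [0, 14, 2, 3, 11, 6, 7, 10, 8, 1, 4, 12, 5, 13, 9] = (1 14 9)(4 11 12 5 6 7 10)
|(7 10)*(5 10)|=3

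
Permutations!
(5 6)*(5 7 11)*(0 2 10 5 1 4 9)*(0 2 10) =(0 10 5 6 7 11 1 4 9 2) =[10, 4, 0, 3, 9, 6, 7, 11, 8, 2, 5, 1]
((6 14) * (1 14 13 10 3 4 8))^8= ((1 14 6 13 10 3 4 8))^8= (14)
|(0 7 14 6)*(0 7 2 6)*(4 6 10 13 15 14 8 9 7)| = 6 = |(0 2 10 13 15 14)(4 6)(7 8 9)|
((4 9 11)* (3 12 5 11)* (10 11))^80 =(3 10 9 5 4 12 11)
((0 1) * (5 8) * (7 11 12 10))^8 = (12)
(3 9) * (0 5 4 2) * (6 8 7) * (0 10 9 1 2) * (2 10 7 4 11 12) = (0 5 11 12 2 7 6 8 4)(1 10 9 3) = [5, 10, 7, 1, 0, 11, 8, 6, 4, 3, 9, 12, 2]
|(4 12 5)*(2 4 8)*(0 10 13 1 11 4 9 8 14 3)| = 30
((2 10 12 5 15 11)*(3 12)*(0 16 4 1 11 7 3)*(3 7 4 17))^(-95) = (0 16 17 3 12 5 15 4 1 11 2 10)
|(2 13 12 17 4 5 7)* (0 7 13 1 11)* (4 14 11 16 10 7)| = |(0 4 5 13 12 17 14 11)(1 16 10 7 2)| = 40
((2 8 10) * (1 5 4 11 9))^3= (1 11 5 9 4)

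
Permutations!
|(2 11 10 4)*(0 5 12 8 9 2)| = 9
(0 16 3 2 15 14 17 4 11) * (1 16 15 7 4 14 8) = (0 15 8 1 16 3 2 7 4 11)(14 17) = [15, 16, 7, 2, 11, 5, 6, 4, 1, 9, 10, 0, 12, 13, 17, 8, 3, 14]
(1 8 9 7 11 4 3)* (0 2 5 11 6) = (0 2 5 11 4 3 1 8 9 7 6) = [2, 8, 5, 1, 3, 11, 0, 6, 9, 7, 10, 4]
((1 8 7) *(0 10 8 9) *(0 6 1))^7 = (0 7 8 10)(1 9 6)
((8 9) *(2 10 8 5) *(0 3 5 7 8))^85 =((0 3 5 2 10)(7 8 9))^85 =(10)(7 8 9)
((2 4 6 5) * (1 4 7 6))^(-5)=(1 4)(2 5 6 7)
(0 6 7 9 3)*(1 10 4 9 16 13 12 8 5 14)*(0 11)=(0 6 7 16 13 12 8 5 14 1 10 4 9 3 11)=[6, 10, 2, 11, 9, 14, 7, 16, 5, 3, 4, 0, 8, 12, 1, 15, 13]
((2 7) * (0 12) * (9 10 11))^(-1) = (0 12)(2 7)(9 11 10)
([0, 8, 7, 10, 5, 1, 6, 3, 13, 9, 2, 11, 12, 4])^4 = [0, 5, 2, 3, 13, 4, 6, 7, 1, 9, 10, 11, 12, 8]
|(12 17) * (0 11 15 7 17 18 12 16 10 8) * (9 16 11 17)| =18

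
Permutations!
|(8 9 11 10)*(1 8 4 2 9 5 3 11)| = |(1 8 5 3 11 10 4 2 9)| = 9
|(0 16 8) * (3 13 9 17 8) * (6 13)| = |(0 16 3 6 13 9 17 8)| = 8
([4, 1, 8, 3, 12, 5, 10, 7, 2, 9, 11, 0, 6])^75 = (0 6)(2 8)(4 10)(11 12)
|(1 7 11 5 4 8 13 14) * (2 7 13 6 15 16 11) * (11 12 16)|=6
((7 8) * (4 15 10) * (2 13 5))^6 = (15)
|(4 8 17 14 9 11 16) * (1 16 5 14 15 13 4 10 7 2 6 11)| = |(1 16 10 7 2 6 11 5 14 9)(4 8 17 15 13)| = 10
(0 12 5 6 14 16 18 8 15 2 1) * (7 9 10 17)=(0 12 5 6 14 16 18 8 15 2 1)(7 9 10 17)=[12, 0, 1, 3, 4, 6, 14, 9, 15, 10, 17, 11, 5, 13, 16, 2, 18, 7, 8]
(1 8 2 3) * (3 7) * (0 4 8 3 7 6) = (0 4 8 2 6)(1 3) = [4, 3, 6, 1, 8, 5, 0, 7, 2]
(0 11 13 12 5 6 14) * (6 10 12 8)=[11, 1, 2, 3, 4, 10, 14, 7, 6, 9, 12, 13, 5, 8, 0]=(0 11 13 8 6 14)(5 10 12)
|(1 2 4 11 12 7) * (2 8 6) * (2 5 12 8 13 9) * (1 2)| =24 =|(1 13 9)(2 4 11 8 6 5 12 7)|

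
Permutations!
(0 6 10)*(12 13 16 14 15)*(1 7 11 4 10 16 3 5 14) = (0 6 16 1 7 11 4 10)(3 5 14 15 12 13) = [6, 7, 2, 5, 10, 14, 16, 11, 8, 9, 0, 4, 13, 3, 15, 12, 1]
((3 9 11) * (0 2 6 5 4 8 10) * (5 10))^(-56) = ((0 2 6 10)(3 9 11)(4 8 5))^(-56) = (3 9 11)(4 8 5)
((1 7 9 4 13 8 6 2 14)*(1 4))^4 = ((1 7 9)(2 14 4 13 8 6))^4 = (1 7 9)(2 8 4)(6 13 14)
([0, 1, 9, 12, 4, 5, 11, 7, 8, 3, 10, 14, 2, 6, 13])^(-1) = (2 12 3 9)(6 13 14 11)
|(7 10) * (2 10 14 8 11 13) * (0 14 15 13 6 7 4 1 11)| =|(0 14 8)(1 11 6 7 15 13 2 10 4)| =9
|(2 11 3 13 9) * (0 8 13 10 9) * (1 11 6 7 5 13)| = 12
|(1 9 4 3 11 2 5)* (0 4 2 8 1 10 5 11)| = |(0 4 3)(1 9 2 11 8)(5 10)| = 30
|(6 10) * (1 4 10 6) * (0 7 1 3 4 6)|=12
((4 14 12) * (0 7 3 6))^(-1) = (0 6 3 7)(4 12 14)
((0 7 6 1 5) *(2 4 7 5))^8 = (1 7 2 6 4)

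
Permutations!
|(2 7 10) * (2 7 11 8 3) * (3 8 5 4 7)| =7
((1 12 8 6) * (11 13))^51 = ((1 12 8 6)(11 13))^51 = (1 6 8 12)(11 13)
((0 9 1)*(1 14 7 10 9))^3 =((0 1)(7 10 9 14))^3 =(0 1)(7 14 9 10)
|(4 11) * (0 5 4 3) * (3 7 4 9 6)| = 15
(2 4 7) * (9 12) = (2 4 7)(9 12) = [0, 1, 4, 3, 7, 5, 6, 2, 8, 12, 10, 11, 9]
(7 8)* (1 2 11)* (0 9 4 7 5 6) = (0 9 4 7 8 5 6)(1 2 11) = [9, 2, 11, 3, 7, 6, 0, 8, 5, 4, 10, 1]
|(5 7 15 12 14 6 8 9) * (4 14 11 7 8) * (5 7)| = |(4 14 6)(5 8 9 7 15 12 11)| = 21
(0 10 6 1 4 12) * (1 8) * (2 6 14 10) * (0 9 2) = (1 4 12 9 2 6 8)(10 14) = [0, 4, 6, 3, 12, 5, 8, 7, 1, 2, 14, 11, 9, 13, 10]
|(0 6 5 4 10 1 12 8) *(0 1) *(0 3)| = |(0 6 5 4 10 3)(1 12 8)| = 6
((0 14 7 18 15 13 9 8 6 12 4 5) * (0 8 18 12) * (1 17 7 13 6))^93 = ((0 14 13 9 18 15 6)(1 17 7 12 4 5 8))^93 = (0 13 18 6 14 9 15)(1 7 4 8 17 12 5)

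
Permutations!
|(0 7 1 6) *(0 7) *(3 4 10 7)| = 6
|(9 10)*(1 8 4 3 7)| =|(1 8 4 3 7)(9 10)| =10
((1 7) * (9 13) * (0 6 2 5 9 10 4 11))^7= (0 4 13 5 6 11 10 9 2)(1 7)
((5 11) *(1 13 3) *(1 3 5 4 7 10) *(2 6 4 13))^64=((1 2 6 4 7 10)(5 11 13))^64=(1 7 6)(2 10 4)(5 11 13)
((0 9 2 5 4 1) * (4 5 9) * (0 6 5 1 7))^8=(9)(0 7 4)(1 5 6)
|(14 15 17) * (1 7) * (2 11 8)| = |(1 7)(2 11 8)(14 15 17)| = 6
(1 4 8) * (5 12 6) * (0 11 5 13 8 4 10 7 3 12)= (0 11 5)(1 10 7 3 12 6 13 8)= [11, 10, 2, 12, 4, 0, 13, 3, 1, 9, 7, 5, 6, 8]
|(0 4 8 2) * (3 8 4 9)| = 5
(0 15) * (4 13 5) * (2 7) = (0 15)(2 7)(4 13 5) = [15, 1, 7, 3, 13, 4, 6, 2, 8, 9, 10, 11, 12, 5, 14, 0]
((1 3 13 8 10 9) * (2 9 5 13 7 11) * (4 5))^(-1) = (1 9 2 11 7 3)(4 10 8 13 5)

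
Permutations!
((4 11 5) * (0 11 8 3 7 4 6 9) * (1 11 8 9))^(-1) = ((0 8 3 7 4 9)(1 11 5 6))^(-1) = (0 9 4 7 3 8)(1 6 5 11)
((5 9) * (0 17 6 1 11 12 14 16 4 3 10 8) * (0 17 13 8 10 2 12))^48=(0 11 1 6 17 8 13)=((0 13 8 17 6 1 11)(2 12 14 16 4 3)(5 9))^48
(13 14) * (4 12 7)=(4 12 7)(13 14)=[0, 1, 2, 3, 12, 5, 6, 4, 8, 9, 10, 11, 7, 14, 13]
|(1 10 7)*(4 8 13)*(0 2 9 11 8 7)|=|(0 2 9 11 8 13 4 7 1 10)|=10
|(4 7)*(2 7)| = 3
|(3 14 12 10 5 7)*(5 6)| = 7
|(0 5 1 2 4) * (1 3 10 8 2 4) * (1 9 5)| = 6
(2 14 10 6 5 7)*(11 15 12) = (2 14 10 6 5 7)(11 15 12) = [0, 1, 14, 3, 4, 7, 5, 2, 8, 9, 6, 15, 11, 13, 10, 12]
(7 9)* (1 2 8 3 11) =(1 2 8 3 11)(7 9) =[0, 2, 8, 11, 4, 5, 6, 9, 3, 7, 10, 1]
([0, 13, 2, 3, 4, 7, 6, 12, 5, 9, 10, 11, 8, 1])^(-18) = (13)(5 12)(7 8)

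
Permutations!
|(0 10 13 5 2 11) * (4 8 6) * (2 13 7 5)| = |(0 10 7 5 13 2 11)(4 8 6)| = 21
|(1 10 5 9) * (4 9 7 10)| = |(1 4 9)(5 7 10)| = 3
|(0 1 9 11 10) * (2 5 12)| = |(0 1 9 11 10)(2 5 12)| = 15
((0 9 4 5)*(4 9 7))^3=((9)(0 7 4 5))^3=(9)(0 5 4 7)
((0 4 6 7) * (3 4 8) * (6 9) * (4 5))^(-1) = (0 7 6 9 4 5 3 8)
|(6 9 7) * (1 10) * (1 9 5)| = 6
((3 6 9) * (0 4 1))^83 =((0 4 1)(3 6 9))^83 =(0 1 4)(3 9 6)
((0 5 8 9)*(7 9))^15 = (9)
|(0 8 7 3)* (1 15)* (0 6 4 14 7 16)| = 30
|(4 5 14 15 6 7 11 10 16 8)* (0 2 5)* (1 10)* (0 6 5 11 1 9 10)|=33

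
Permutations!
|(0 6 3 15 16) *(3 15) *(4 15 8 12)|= |(0 6 8 12 4 15 16)|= 7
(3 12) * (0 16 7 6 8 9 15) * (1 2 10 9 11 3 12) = (0 16 7 6 8 11 3 1 2 10 9 15) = [16, 2, 10, 1, 4, 5, 8, 6, 11, 15, 9, 3, 12, 13, 14, 0, 7]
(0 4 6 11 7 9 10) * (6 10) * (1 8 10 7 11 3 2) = (11)(0 4 7 9 6 3 2 1 8 10) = [4, 8, 1, 2, 7, 5, 3, 9, 10, 6, 0, 11]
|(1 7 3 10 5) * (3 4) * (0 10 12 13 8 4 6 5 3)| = 28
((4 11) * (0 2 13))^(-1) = (0 13 2)(4 11)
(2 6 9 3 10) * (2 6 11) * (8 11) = (2 8 11)(3 10 6 9) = [0, 1, 8, 10, 4, 5, 9, 7, 11, 3, 6, 2]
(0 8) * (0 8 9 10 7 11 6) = (0 9 10 7 11 6) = [9, 1, 2, 3, 4, 5, 0, 11, 8, 10, 7, 6]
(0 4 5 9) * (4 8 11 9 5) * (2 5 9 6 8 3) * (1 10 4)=(0 3 2 5 9)(1 10 4)(6 8 11)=[3, 10, 5, 2, 1, 9, 8, 7, 11, 0, 4, 6]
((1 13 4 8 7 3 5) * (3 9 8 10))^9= ((1 13 4 10 3 5)(7 9 8))^9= (1 10)(3 13)(4 5)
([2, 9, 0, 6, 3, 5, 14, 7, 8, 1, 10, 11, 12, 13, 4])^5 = (0 2)(1 9)(3 6 14 4)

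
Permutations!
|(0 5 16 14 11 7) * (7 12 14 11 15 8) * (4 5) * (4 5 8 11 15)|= 10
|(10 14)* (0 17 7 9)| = |(0 17 7 9)(10 14)| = 4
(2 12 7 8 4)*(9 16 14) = [0, 1, 12, 3, 2, 5, 6, 8, 4, 16, 10, 11, 7, 13, 9, 15, 14] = (2 12 7 8 4)(9 16 14)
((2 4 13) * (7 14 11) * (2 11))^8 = ((2 4 13 11 7 14))^8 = (2 13 7)(4 11 14)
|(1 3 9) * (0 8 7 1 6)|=|(0 8 7 1 3 9 6)|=7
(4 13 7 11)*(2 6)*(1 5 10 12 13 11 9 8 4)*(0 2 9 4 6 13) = (0 2 13 7 4 11 1 5 10 12)(6 9 8) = [2, 5, 13, 3, 11, 10, 9, 4, 6, 8, 12, 1, 0, 7]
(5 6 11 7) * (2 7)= (2 7 5 6 11)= [0, 1, 7, 3, 4, 6, 11, 5, 8, 9, 10, 2]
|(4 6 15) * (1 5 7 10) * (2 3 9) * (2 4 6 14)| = 20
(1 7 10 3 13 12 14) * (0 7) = (0 7 10 3 13 12 14 1) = [7, 0, 2, 13, 4, 5, 6, 10, 8, 9, 3, 11, 14, 12, 1]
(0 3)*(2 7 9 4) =[3, 1, 7, 0, 2, 5, 6, 9, 8, 4] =(0 3)(2 7 9 4)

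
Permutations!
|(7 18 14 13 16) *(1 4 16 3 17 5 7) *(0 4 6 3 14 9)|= |(0 4 16 1 6 3 17 5 7 18 9)(13 14)|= 22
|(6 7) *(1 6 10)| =4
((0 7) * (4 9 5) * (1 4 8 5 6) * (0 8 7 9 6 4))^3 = ((0 9 4 6 1)(5 7 8))^3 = (0 6 9 1 4)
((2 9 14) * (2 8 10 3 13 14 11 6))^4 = ((2 9 11 6)(3 13 14 8 10))^4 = (3 10 8 14 13)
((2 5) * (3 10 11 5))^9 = (2 5 11 10 3)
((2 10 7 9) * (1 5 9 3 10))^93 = (10)(1 5 9 2)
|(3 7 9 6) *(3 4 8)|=|(3 7 9 6 4 8)|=6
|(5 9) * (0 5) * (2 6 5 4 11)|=|(0 4 11 2 6 5 9)|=7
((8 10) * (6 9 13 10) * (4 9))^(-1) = ((4 9 13 10 8 6))^(-1) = (4 6 8 10 13 9)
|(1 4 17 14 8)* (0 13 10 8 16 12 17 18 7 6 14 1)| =36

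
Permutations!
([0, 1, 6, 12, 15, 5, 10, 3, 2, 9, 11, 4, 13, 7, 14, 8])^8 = (2 6 10 11 4 15 8)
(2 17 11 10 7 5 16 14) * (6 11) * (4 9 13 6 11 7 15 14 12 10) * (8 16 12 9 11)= (2 17 8 16 9 13 6 7 5 12 10 15 14)(4 11)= [0, 1, 17, 3, 11, 12, 7, 5, 16, 13, 15, 4, 10, 6, 2, 14, 9, 8]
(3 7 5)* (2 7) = [0, 1, 7, 2, 4, 3, 6, 5] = (2 7 5 3)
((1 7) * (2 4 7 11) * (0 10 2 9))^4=((0 10 2 4 7 1 11 9))^4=(0 7)(1 10)(2 11)(4 9)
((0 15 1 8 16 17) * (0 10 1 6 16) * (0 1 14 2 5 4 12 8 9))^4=(0 17 5 1 6 14 12)(2 8 15 10 4 9 16)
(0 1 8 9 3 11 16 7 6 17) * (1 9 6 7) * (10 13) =(0 9 3 11 16 1 8 6 17)(10 13) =[9, 8, 2, 11, 4, 5, 17, 7, 6, 3, 13, 16, 12, 10, 14, 15, 1, 0]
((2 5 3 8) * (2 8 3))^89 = ((8)(2 5))^89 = (8)(2 5)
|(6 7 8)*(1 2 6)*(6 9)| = 6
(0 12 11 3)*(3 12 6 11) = [6, 1, 2, 0, 4, 5, 11, 7, 8, 9, 10, 12, 3] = (0 6 11 12 3)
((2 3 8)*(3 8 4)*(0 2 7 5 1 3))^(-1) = (0 4 3 1 5 7 8 2)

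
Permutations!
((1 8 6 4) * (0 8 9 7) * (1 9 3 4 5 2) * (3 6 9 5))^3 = (0 7 9 8)(1 4)(2 3)(5 6)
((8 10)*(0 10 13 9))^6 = ((0 10 8 13 9))^6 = (0 10 8 13 9)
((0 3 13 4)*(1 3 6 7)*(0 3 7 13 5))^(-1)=(0 5 3 4 13 6)(1 7)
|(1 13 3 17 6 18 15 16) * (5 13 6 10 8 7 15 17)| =9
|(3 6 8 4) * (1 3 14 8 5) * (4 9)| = 4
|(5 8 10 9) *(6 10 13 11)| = 7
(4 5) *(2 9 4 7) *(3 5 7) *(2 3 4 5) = [0, 1, 9, 2, 7, 4, 6, 3, 8, 5] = (2 9 5 4 7 3)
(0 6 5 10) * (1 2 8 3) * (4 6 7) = (0 7 4 6 5 10)(1 2 8 3) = [7, 2, 8, 1, 6, 10, 5, 4, 3, 9, 0]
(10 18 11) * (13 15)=(10 18 11)(13 15)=[0, 1, 2, 3, 4, 5, 6, 7, 8, 9, 18, 10, 12, 15, 14, 13, 16, 17, 11]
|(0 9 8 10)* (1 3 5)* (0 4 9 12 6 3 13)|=|(0 12 6 3 5 1 13)(4 9 8 10)|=28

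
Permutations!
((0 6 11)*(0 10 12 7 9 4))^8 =(12)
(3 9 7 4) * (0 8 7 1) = (0 8 7 4 3 9 1) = [8, 0, 2, 9, 3, 5, 6, 4, 7, 1]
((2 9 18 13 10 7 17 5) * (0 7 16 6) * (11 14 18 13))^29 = ((0 7 17 5 2 9 13 10 16 6)(11 14 18))^29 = (0 6 16 10 13 9 2 5 17 7)(11 18 14)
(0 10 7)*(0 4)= [10, 1, 2, 3, 0, 5, 6, 4, 8, 9, 7]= (0 10 7 4)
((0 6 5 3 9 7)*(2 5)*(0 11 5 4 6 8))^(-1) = ((0 8)(2 4 6)(3 9 7 11 5))^(-1) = (0 8)(2 6 4)(3 5 11 7 9)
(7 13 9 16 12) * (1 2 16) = [0, 2, 16, 3, 4, 5, 6, 13, 8, 1, 10, 11, 7, 9, 14, 15, 12] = (1 2 16 12 7 13 9)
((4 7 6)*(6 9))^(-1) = (4 6 9 7)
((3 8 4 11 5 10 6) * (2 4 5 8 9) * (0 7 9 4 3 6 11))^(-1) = ((0 7 9 2 3 4)(5 10 11 8))^(-1) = (0 4 3 2 9 7)(5 8 11 10)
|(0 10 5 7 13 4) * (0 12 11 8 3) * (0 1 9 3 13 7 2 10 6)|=|(0 6)(1 9 3)(2 10 5)(4 12 11 8 13)|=30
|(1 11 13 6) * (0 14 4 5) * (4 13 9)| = 9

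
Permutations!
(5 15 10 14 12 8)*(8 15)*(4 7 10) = (4 7 10 14 12 15)(5 8) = [0, 1, 2, 3, 7, 8, 6, 10, 5, 9, 14, 11, 15, 13, 12, 4]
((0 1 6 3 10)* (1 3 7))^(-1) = ((0 3 10)(1 6 7))^(-1) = (0 10 3)(1 7 6)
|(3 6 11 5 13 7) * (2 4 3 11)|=|(2 4 3 6)(5 13 7 11)|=4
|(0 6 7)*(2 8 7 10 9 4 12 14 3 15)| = 12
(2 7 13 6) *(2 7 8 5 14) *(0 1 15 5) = (0 1 15 5 14 2 8)(6 7 13) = [1, 15, 8, 3, 4, 14, 7, 13, 0, 9, 10, 11, 12, 6, 2, 5]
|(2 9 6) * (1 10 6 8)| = |(1 10 6 2 9 8)| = 6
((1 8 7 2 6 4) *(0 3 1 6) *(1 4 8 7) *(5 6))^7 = ((0 3 4 5 6 8 1 7 2))^7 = (0 7 8 5 3 2 1 6 4)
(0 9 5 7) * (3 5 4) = [9, 1, 2, 5, 3, 7, 6, 0, 8, 4] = (0 9 4 3 5 7)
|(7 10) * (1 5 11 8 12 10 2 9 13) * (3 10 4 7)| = |(1 5 11 8 12 4 7 2 9 13)(3 10)| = 10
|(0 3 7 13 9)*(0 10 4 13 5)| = |(0 3 7 5)(4 13 9 10)| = 4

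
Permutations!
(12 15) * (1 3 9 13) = [0, 3, 2, 9, 4, 5, 6, 7, 8, 13, 10, 11, 15, 1, 14, 12] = (1 3 9 13)(12 15)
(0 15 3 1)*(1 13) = [15, 0, 2, 13, 4, 5, 6, 7, 8, 9, 10, 11, 12, 1, 14, 3] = (0 15 3 13 1)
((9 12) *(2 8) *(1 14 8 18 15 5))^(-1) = (1 5 15 18 2 8 14)(9 12)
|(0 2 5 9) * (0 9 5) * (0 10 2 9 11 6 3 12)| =|(0 9 11 6 3 12)(2 10)| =6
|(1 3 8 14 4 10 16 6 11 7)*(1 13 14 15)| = |(1 3 8 15)(4 10 16 6 11 7 13 14)| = 8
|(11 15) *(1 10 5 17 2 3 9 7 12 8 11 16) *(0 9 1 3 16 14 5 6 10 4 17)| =18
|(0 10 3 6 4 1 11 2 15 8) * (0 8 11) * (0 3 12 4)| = 21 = |(0 10 12 4 1 3 6)(2 15 11)|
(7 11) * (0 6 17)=(0 6 17)(7 11)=[6, 1, 2, 3, 4, 5, 17, 11, 8, 9, 10, 7, 12, 13, 14, 15, 16, 0]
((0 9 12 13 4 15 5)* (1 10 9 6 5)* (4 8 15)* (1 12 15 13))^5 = (15)(0 5 6)(8 13)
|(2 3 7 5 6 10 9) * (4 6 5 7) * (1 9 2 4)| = |(1 9 4 6 10 2 3)| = 7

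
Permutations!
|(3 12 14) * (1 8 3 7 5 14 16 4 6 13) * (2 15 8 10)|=33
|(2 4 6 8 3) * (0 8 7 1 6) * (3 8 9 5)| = 6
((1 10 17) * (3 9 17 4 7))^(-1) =((1 10 4 7 3 9 17))^(-1) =(1 17 9 3 7 4 10)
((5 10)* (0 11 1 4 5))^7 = ((0 11 1 4 5 10))^7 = (0 11 1 4 5 10)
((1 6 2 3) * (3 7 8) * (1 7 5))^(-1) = ((1 6 2 5)(3 7 8))^(-1) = (1 5 2 6)(3 8 7)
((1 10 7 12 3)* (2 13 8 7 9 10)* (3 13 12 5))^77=((1 2 12 13 8 7 5 3)(9 10))^77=(1 7 12 3 8 2 5 13)(9 10)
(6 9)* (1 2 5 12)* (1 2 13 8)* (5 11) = (1 13 8)(2 11 5 12)(6 9) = [0, 13, 11, 3, 4, 12, 9, 7, 1, 6, 10, 5, 2, 8]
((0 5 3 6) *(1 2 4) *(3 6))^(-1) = ((0 5 6)(1 2 4))^(-1) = (0 6 5)(1 4 2)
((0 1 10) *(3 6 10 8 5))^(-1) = (0 10 6 3 5 8 1)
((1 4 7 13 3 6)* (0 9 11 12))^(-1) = (0 12 11 9)(1 6 3 13 7 4) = ((0 9 11 12)(1 4 7 13 3 6))^(-1)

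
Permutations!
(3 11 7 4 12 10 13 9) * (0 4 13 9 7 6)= (0 4 12 10 9 3 11 6)(7 13)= [4, 1, 2, 11, 12, 5, 0, 13, 8, 3, 9, 6, 10, 7]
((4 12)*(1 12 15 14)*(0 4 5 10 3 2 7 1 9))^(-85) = (15)(1 7 2 3 10 5 12) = ((0 4 15 14 9)(1 12 5 10 3 2 7))^(-85)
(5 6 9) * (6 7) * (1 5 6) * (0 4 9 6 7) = [4, 5, 2, 3, 9, 0, 6, 1, 8, 7] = (0 4 9 7 1 5)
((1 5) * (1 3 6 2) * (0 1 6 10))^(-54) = (0 1 5 3 10)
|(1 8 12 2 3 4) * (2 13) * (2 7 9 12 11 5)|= 28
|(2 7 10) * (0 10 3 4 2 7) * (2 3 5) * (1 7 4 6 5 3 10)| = |(0 1 7 3 6 5 2)(4 10)| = 14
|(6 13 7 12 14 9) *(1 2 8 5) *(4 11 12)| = 8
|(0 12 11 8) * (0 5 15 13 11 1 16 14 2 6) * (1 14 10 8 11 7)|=|(0 12 14 2 6)(1 16 10 8 5 15 13 7)|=40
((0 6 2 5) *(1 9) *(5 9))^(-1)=((0 6 2 9 1 5))^(-1)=(0 5 1 9 2 6)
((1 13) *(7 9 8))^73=(1 13)(7 9 8)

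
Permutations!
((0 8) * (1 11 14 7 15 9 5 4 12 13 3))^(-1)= (0 8)(1 3 13 12 4 5 9 15 7 14 11)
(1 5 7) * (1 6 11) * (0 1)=[1, 5, 2, 3, 4, 7, 11, 6, 8, 9, 10, 0]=(0 1 5 7 6 11)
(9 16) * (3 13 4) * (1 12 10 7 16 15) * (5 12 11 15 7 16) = (1 11 15)(3 13 4)(5 12 10 16 9 7) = [0, 11, 2, 13, 3, 12, 6, 5, 8, 7, 16, 15, 10, 4, 14, 1, 9]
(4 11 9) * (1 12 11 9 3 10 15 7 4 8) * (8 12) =(1 8)(3 10 15 7 4 9 12 11) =[0, 8, 2, 10, 9, 5, 6, 4, 1, 12, 15, 3, 11, 13, 14, 7]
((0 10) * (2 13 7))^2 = ((0 10)(2 13 7))^2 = (2 7 13)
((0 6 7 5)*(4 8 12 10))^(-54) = ((0 6 7 5)(4 8 12 10))^(-54) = (0 7)(4 12)(5 6)(8 10)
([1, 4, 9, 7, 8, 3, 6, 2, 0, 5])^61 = [1, 4, 9, 7, 8, 3, 6, 2, 0, 5]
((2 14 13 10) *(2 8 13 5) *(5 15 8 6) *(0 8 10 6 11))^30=((0 8 13 6 5 2 14 15 10 11))^30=(15)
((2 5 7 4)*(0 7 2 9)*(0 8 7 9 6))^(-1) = ((0 9 8 7 4 6)(2 5))^(-1) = (0 6 4 7 8 9)(2 5)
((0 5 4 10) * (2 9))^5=((0 5 4 10)(2 9))^5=(0 5 4 10)(2 9)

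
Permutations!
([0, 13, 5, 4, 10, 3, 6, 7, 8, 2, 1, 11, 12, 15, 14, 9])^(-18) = [0, 1, 2, 3, 4, 5, 6, 7, 8, 9, 10, 11, 12, 13, 14, 15]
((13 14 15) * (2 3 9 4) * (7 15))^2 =((2 3 9 4)(7 15 13 14))^2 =(2 9)(3 4)(7 13)(14 15)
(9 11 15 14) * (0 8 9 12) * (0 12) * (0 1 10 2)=(0 8 9 11 15 14 1 10 2)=[8, 10, 0, 3, 4, 5, 6, 7, 9, 11, 2, 15, 12, 13, 1, 14]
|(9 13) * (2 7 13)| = 4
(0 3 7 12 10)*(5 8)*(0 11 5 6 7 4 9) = (0 3 4 9)(5 8 6 7 12 10 11) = [3, 1, 2, 4, 9, 8, 7, 12, 6, 0, 11, 5, 10]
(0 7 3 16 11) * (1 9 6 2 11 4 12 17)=(0 7 3 16 4 12 17 1 9 6 2 11)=[7, 9, 11, 16, 12, 5, 2, 3, 8, 6, 10, 0, 17, 13, 14, 15, 4, 1]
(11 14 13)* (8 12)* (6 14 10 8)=(6 14 13 11 10 8 12)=[0, 1, 2, 3, 4, 5, 14, 7, 12, 9, 8, 10, 6, 11, 13]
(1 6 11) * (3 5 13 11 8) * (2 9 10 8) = (1 6 2 9 10 8 3 5 13 11) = [0, 6, 9, 5, 4, 13, 2, 7, 3, 10, 8, 1, 12, 11]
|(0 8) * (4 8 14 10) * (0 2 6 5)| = |(0 14 10 4 8 2 6 5)| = 8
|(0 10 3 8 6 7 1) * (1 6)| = 10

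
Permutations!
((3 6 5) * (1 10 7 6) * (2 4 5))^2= (1 7 2 5)(3 10 6 4)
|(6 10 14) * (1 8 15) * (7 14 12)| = 15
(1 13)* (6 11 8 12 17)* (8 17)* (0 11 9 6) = (0 11 17)(1 13)(6 9)(8 12) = [11, 13, 2, 3, 4, 5, 9, 7, 12, 6, 10, 17, 8, 1, 14, 15, 16, 0]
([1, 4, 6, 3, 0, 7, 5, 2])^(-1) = [4, 0, 7, 3, 1, 6, 2, 5]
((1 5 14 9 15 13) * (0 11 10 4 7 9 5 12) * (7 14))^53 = ((0 11 10 4 14 5 7 9 15 13 1 12))^53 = (0 5 1 4 15 11 7 12 14 13 10 9)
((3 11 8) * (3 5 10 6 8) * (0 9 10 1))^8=(11)(0 9 10 6 8 5 1)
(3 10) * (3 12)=[0, 1, 2, 10, 4, 5, 6, 7, 8, 9, 12, 11, 3]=(3 10 12)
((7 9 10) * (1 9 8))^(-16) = ((1 9 10 7 8))^(-16) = (1 8 7 10 9)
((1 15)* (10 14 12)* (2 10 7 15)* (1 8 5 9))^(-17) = (1 14 15 9 10 7 5 2 12 8)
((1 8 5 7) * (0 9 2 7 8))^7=(0 2 1 9 7)(5 8)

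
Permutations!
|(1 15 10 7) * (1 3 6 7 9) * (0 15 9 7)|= |(0 15 10 7 3 6)(1 9)|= 6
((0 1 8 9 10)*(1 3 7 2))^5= ((0 3 7 2 1 8 9 10))^5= (0 8 7 10 1 3 9 2)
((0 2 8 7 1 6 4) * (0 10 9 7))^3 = (1 10)(4 7)(6 9)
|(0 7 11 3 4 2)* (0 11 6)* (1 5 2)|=|(0 7 6)(1 5 2 11 3 4)|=6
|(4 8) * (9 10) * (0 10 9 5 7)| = |(0 10 5 7)(4 8)| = 4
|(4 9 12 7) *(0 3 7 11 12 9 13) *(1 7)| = 6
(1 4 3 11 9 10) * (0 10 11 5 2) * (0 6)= (0 10 1 4 3 5 2 6)(9 11)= [10, 4, 6, 5, 3, 2, 0, 7, 8, 11, 1, 9]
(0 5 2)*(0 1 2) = (0 5)(1 2) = [5, 2, 1, 3, 4, 0]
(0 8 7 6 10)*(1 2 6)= (0 8 7 1 2 6 10)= [8, 2, 6, 3, 4, 5, 10, 1, 7, 9, 0]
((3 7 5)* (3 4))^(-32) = (7)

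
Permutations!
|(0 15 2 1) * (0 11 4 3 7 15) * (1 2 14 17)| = 8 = |(1 11 4 3 7 15 14 17)|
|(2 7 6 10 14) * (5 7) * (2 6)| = 3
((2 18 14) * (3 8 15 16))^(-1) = (2 14 18)(3 16 15 8)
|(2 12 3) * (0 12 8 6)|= 6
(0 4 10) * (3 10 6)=(0 4 6 3 10)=[4, 1, 2, 10, 6, 5, 3, 7, 8, 9, 0]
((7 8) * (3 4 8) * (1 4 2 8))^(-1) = ((1 4)(2 8 7 3))^(-1) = (1 4)(2 3 7 8)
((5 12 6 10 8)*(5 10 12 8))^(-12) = ((5 8 10)(6 12))^(-12) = (12)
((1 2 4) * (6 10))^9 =(6 10)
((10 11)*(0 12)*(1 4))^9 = (0 12)(1 4)(10 11)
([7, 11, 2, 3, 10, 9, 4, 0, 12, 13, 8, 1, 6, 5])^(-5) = (0 7)(1 11)(5 9 13)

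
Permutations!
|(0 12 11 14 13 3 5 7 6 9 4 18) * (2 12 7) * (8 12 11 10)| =|(0 7 6 9 4 18)(2 11 14 13 3 5)(8 12 10)| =6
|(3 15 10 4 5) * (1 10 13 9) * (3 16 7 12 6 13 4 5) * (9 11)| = |(1 10 5 16 7 12 6 13 11 9)(3 15 4)| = 30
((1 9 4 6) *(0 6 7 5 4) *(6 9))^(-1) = (0 9)(1 6)(4 5 7)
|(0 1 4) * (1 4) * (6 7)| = |(0 4)(6 7)| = 2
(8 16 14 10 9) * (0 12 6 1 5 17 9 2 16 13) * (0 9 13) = (0 12 6 1 5 17 13 9 8)(2 16 14 10) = [12, 5, 16, 3, 4, 17, 1, 7, 0, 8, 2, 11, 6, 9, 10, 15, 14, 13]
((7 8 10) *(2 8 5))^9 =(2 5 7 10 8)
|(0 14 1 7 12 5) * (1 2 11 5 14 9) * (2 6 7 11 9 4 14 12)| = 10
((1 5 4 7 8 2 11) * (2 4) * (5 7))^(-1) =(1 11 2 5 4 8 7) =((1 7 8 4 5 2 11))^(-1)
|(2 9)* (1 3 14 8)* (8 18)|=10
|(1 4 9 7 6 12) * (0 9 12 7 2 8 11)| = |(0 9 2 8 11)(1 4 12)(6 7)| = 30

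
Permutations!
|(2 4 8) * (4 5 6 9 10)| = |(2 5 6 9 10 4 8)| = 7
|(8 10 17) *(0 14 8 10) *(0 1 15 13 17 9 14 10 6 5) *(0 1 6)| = |(0 10 9 14 8 6 5 1 15 13 17)| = 11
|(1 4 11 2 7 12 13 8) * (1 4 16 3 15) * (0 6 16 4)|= |(0 6 16 3 15 1 4 11 2 7 12 13 8)|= 13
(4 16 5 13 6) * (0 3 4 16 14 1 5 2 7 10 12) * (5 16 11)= [3, 16, 7, 4, 14, 13, 11, 10, 8, 9, 12, 5, 0, 6, 1, 15, 2]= (0 3 4 14 1 16 2 7 10 12)(5 13 6 11)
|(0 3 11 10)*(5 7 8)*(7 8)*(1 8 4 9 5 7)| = 12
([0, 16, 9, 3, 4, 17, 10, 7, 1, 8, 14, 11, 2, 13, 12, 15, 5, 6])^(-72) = [0, 10, 5, 3, 4, 12, 9, 7, 6, 17, 8, 11, 16, 13, 1, 15, 14, 2]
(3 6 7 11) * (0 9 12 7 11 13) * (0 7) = (0 9 12)(3 6 11)(7 13) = [9, 1, 2, 6, 4, 5, 11, 13, 8, 12, 10, 3, 0, 7]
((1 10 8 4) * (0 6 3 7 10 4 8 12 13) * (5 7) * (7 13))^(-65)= (13)(1 4)(7 10 12)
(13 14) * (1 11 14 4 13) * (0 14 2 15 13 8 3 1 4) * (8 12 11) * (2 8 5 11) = [14, 5, 15, 1, 12, 11, 6, 7, 3, 9, 10, 8, 2, 0, 4, 13] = (0 14 4 12 2 15 13)(1 5 11 8 3)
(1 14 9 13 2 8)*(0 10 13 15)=(0 10 13 2 8 1 14 9 15)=[10, 14, 8, 3, 4, 5, 6, 7, 1, 15, 13, 11, 12, 2, 9, 0]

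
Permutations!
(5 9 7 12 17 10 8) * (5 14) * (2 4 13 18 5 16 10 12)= (2 4 13 18 5 9 7)(8 14 16 10)(12 17)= [0, 1, 4, 3, 13, 9, 6, 2, 14, 7, 8, 11, 17, 18, 16, 15, 10, 12, 5]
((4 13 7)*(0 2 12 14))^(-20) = ((0 2 12 14)(4 13 7))^(-20) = (14)(4 13 7)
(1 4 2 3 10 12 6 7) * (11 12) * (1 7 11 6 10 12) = [0, 4, 3, 12, 2, 5, 11, 7, 8, 9, 6, 1, 10] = (1 4 2 3 12 10 6 11)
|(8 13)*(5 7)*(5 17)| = 6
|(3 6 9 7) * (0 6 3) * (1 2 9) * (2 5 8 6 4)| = 20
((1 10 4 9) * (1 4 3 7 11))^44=(1 11 7 3 10)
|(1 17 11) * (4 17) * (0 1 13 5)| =7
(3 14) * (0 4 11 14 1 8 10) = (0 4 11 14 3 1 8 10) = [4, 8, 2, 1, 11, 5, 6, 7, 10, 9, 0, 14, 12, 13, 3]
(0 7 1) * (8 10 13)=(0 7 1)(8 10 13)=[7, 0, 2, 3, 4, 5, 6, 1, 10, 9, 13, 11, 12, 8]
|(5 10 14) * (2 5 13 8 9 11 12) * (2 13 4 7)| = |(2 5 10 14 4 7)(8 9 11 12 13)| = 30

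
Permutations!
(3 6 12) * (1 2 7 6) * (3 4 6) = (1 2 7 3)(4 6 12) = [0, 2, 7, 1, 6, 5, 12, 3, 8, 9, 10, 11, 4]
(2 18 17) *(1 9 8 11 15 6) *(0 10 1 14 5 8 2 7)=(0 10 1 9 2 18 17 7)(5 8 11 15 6 14)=[10, 9, 18, 3, 4, 8, 14, 0, 11, 2, 1, 15, 12, 13, 5, 6, 16, 7, 17]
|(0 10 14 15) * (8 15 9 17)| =|(0 10 14 9 17 8 15)| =7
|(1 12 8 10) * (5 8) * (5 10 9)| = 3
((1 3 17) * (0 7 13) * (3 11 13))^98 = ((0 7 3 17 1 11 13))^98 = (17)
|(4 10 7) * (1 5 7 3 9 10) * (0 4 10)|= 8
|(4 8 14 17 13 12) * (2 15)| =6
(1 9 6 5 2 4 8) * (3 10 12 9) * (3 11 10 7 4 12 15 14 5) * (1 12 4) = (1 11 10 15 14 5 2 4 8 12 9 6 3 7) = [0, 11, 4, 7, 8, 2, 3, 1, 12, 6, 15, 10, 9, 13, 5, 14]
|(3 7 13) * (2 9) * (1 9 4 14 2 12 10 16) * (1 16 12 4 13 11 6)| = 10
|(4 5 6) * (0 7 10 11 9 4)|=|(0 7 10 11 9 4 5 6)|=8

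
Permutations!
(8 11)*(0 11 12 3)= (0 11 8 12 3)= [11, 1, 2, 0, 4, 5, 6, 7, 12, 9, 10, 8, 3]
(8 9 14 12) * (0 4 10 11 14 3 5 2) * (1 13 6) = (0 4 10 11 14 12 8 9 3 5 2)(1 13 6) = [4, 13, 0, 5, 10, 2, 1, 7, 9, 3, 11, 14, 8, 6, 12]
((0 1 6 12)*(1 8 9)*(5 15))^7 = ((0 8 9 1 6 12)(5 15))^7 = (0 8 9 1 6 12)(5 15)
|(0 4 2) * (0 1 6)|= |(0 4 2 1 6)|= 5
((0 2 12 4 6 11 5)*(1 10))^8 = ((0 2 12 4 6 11 5)(1 10))^8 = (0 2 12 4 6 11 5)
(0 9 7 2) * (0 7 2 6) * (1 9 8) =(0 8 1 9 2 7 6) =[8, 9, 7, 3, 4, 5, 0, 6, 1, 2]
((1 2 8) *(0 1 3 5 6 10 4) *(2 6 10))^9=(10)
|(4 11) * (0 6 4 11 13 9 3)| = |(0 6 4 13 9 3)| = 6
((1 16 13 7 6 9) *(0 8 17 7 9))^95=(17)(1 9 13 16)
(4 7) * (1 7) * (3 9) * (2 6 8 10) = (1 7 4)(2 6 8 10)(3 9) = [0, 7, 6, 9, 1, 5, 8, 4, 10, 3, 2]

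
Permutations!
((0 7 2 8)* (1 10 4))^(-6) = (10)(0 2)(7 8)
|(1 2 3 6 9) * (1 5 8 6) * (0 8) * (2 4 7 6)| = 10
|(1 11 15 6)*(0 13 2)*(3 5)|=|(0 13 2)(1 11 15 6)(3 5)|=12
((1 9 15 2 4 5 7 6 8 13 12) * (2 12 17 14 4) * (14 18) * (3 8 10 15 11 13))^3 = ((1 9 11 13 17 18 14 4 5 7 6 10 15 12)(3 8))^3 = (1 13 14 7 15 9 17 4 6 12 11 18 5 10)(3 8)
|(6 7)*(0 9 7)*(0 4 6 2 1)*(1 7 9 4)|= |(9)(0 4 6 1)(2 7)|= 4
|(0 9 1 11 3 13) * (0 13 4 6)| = 7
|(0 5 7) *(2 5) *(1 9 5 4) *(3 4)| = 8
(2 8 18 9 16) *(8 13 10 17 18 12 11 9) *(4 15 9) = (2 13 10 17 18 8 12 11 4 15 9 16) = [0, 1, 13, 3, 15, 5, 6, 7, 12, 16, 17, 4, 11, 10, 14, 9, 2, 18, 8]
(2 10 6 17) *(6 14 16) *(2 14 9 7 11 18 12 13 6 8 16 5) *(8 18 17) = (2 10 9 7 11 17 14 5)(6 8 16 18 12 13) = [0, 1, 10, 3, 4, 2, 8, 11, 16, 7, 9, 17, 13, 6, 5, 15, 18, 14, 12]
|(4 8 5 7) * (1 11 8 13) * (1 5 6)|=4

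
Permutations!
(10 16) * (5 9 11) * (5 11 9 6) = (5 6)(10 16) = [0, 1, 2, 3, 4, 6, 5, 7, 8, 9, 16, 11, 12, 13, 14, 15, 10]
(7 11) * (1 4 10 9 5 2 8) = (1 4 10 9 5 2 8)(7 11) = [0, 4, 8, 3, 10, 2, 6, 11, 1, 5, 9, 7]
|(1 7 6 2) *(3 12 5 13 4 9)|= 12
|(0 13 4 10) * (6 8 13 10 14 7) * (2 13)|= 14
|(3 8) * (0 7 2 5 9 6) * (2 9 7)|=6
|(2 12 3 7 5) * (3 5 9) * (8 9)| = 12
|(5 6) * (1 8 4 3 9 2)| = |(1 8 4 3 9 2)(5 6)| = 6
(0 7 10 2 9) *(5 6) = (0 7 10 2 9)(5 6) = [7, 1, 9, 3, 4, 6, 5, 10, 8, 0, 2]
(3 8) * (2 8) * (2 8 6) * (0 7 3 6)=(0 7 3 8 6 2)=[7, 1, 0, 8, 4, 5, 2, 3, 6]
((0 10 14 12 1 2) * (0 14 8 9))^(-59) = (0 10 8 9)(1 2 14 12)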